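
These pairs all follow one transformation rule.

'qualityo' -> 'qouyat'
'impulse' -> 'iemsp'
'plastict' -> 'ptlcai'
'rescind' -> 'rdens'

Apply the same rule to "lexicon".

lneox

Looking at the pairs, the operation is to take characters alternately from the front and the back (1st, last, 2nd, 2nd-last, ...), then delete the last 2 characters.
On "lexicon": the first step gives "lneoxci", and the second then gives "lneox".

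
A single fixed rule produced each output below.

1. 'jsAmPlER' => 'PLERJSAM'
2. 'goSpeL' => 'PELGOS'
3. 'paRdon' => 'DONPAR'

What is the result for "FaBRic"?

RICFAB

Rule — swap the front and back halves of the string, then convert every letter to uppercase.
Applying that to "FaBRic" gives "RICFAB".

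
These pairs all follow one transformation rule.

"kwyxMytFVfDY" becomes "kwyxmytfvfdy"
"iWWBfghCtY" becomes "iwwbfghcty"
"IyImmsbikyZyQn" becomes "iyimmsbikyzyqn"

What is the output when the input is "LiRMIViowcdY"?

lirmiviowcdy

What's happening: convert every letter to lowercase.
Doing the same to "LiRMIViowcdY": "lirmiviowcdy".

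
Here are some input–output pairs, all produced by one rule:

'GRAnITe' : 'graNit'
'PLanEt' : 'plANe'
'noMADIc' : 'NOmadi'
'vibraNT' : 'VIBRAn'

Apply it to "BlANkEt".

What's happening: delete the last character, then flip the case of every letter.
On "BlANkEt": the first step gives "BlANkE", and the second then gives "bLanKe".
(Check on "GRAnITe": → "GRAnIT" → "graNit" ✓)

bLanKe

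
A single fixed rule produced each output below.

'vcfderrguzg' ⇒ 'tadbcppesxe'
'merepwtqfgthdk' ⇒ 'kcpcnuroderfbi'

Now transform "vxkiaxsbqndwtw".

tvigyvqzolburu

Each output is the input with this applied: shift every letter 2 places backward in the alphabet (wrapping around).
For "vxkiaxsbqndwtw" the result is "tvigyvqzolburu".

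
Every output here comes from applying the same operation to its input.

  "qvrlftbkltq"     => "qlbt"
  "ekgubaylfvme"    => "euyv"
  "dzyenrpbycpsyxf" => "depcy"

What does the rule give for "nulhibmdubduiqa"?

nhmbi

What's happening: keep one character in every 3, starting at position 1 (positions 1st, 4th, 7th, ...).
Applying that to "nulhibmdubduiqa" gives "nhmbi".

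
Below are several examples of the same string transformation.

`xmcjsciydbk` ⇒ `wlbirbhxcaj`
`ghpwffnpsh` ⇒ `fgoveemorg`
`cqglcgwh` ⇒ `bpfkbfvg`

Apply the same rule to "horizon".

The rule is to shift every letter 1 place backward in the alphabet (wrapping around).
For "horizon" the result is "gnqhynm".

gnqhynm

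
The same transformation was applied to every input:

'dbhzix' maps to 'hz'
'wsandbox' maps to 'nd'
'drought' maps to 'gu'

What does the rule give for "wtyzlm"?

Rule — take characters alternately from the front and the back (1st, last, 2nd, 2nd-last, ...), then keep only the last 2 characters.
"wtyzlm" → "wmtlyz" → "yz".
(Check on "wsandbox": → "wxsoabnd" → "nd" ✓)

yz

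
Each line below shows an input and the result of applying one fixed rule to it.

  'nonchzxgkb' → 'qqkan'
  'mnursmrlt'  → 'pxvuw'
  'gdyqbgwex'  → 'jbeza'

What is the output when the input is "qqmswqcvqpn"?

In each case the input is transformed by: keep every other character starting from the first (positions 1st, 3rd, 5th, ...), then shift every letter 3 places forward in the alphabet (wrapping around).
On "qqmswqcvqpn": the first step gives "qmwcqn", and the second then gives "tpzftq".
(Check on "mnursmrlt": → "musrt" → "pxvuw" ✓)

tpzftq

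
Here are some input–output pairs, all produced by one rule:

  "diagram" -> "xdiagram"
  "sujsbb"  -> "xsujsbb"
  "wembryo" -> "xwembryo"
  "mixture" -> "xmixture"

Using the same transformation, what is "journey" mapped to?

xjourney

Each output is the input with this applied: prepend "x".
So "journey" becomes "xjourney".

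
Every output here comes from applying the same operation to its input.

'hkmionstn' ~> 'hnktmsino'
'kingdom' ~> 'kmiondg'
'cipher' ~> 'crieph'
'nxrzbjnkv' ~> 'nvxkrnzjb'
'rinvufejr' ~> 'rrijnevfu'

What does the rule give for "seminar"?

sreamni

The pattern: take characters alternately from the front and the back (1st, last, 2nd, 2nd-last, ...).
For "seminar" the result is "sreamni".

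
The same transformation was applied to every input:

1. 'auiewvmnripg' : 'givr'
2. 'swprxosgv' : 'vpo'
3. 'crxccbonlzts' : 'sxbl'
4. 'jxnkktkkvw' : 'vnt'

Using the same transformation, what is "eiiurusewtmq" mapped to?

qiuw

Looking at the pairs, the operation is to keep one character in every 3, starting at position 3 (positions 3rd, 6th, 9th, ...), then move the last character to the front.
Starting from "eiiurusewtmq": after the first operation, "iuwq"; after the second, "qiuw".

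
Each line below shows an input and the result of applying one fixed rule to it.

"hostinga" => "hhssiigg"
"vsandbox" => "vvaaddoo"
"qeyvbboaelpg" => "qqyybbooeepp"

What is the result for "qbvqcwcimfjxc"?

qqvvccccmmjjcc

What's happening: keep every other character starting from the first (positions 1st, 3rd, 5th, ...), then double every character.
For "qbvqcwcimfjxc", step one produces "qvccmjc"; step two turns that into "qqvvccccmmjjcc".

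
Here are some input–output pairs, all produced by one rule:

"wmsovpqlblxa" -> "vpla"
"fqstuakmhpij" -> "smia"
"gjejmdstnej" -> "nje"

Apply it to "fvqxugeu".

ug

Rule — sort the characters into reverse alphabetical order, then keep one character in every 3, starting at position 3 (positions 3rd, 6th, 9th, ...).
So "fvqxugeu" becomes "ug".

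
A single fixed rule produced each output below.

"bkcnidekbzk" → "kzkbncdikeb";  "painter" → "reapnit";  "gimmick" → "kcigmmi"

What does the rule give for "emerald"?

The transformation: move the last 2 characters to the front (rotate right by 2), then swap each adjacent pair of characters (1↔2, 3↔4, ...).
Doing the same to "emerald": "dlmerea".

dlmerea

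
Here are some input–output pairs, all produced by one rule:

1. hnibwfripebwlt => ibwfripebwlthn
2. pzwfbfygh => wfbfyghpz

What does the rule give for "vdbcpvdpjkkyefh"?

bcpvdpjkkyefhvd

In each case the input is transformed by: move the first 2 characters to the end (rotate left by 2).
"vdbcpvdpjkkyefh" → "bcpvdpjkkyefhvd".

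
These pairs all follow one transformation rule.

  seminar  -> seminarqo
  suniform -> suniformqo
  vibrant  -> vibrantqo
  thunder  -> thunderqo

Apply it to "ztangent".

The transformation: append "qo".
For "ztangent" the result is "ztangentqo".

ztangentqo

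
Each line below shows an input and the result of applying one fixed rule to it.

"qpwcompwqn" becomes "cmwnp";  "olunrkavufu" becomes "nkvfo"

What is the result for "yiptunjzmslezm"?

Each output is the input with this applied: move the first 2 characters to the end (rotate left by 2), then keep every other character starting from the second (positions 2nd, 4th, 6th, ...).
Working it through for "yiptunjzmslezm": intermediate "ptunjzmslezmyi", final "tnzsemi".

tnzsemi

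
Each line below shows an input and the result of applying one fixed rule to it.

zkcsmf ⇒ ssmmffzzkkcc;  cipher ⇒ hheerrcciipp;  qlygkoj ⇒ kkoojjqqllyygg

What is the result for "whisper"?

ppeerrwwhhiiss

The pattern: move the last 3 characters to the front (rotate right by 3), then double every character.
So "whisper" becomes "ppeerrwwhhiiss".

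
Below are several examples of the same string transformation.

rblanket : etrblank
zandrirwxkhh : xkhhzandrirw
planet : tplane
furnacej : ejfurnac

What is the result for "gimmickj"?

What's happening: move the first 2 characters to the end (rotate left by 2), then swap the front and back halves of the string.
On "gimmickj": the first step gives "mmickjgi", and the second then gives "kjgimmic".

kjgimmic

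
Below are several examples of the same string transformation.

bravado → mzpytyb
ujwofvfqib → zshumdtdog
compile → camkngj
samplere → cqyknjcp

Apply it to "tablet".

The rule is to shift every letter 2 places backward in the alphabet (wrapping around), then move the last character to the front.
For "tablet", step one produces "ryzjcr"; step two turns that into "rryzjc".

rryzjc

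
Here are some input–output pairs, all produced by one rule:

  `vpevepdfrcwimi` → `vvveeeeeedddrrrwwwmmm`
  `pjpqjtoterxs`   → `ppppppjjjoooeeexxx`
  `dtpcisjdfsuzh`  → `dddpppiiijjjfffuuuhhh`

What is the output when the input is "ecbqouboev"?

eeebbbooobbbeee

Rule — keep every other character starting from the first (positions 1st, 3rd, 5th, ...), then repeat every character 3 times.
"ecbqouboev" → "eeebbbooobbbeee".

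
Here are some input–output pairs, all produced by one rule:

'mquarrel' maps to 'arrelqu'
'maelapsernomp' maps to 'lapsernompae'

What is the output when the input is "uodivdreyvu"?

ivdreyvuod

Each output is the input with this applied: delete the first character, then move the first 2 characters to the end (rotate left by 2).
Starting from "uodivdreyvu": after the first operation, "odivdreyvu"; after the second, "ivdreyvuod".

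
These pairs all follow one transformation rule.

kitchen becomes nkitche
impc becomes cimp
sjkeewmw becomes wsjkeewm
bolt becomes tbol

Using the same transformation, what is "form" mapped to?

mfor

The rule is to move the last character to the front.
For "form" the result is "mfor".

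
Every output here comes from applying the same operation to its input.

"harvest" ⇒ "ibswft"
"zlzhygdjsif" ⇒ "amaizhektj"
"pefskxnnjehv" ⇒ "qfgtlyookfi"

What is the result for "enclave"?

fodmbw

The transformation: delete the last character, then shift every letter 1 place forward in the alphabet (wrapping around).
For "enclave", step one produces "enclav"; step two turns that into "fodmbw".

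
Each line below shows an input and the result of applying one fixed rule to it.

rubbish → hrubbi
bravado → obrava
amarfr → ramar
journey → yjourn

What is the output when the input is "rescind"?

dresci

Rule — move the last 2 characters to the front (rotate right by 2), then delete the first character.
Applying both steps to "rescind": "ndresci", then "dresci".
(Check on "bravado": → "dobrava" → "obrava" ✓)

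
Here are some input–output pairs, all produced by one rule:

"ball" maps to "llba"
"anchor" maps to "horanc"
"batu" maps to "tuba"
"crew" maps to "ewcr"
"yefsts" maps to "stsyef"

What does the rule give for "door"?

ordo

The pattern: swap the front and back halves of the string.
For "door" the result is "ordo".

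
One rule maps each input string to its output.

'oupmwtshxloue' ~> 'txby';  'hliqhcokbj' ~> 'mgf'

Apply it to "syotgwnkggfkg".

sako

The transformation: keep one character in every 3, starting at position 3 (positions 3rd, 6th, 9th, ...), then shift every letter 4 places forward in the alphabet (wrapping around).
"syotgwnkggfkg" → "owgk" → "sako".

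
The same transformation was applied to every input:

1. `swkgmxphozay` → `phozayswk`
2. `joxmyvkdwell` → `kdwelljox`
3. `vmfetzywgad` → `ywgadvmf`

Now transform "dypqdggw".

gwdyp

The rule is to move the first 3 characters to the end (rotate left by 3), then delete the first 3 characters.
Applying both steps to "dypqdggw": "qdggwdyp", then "gwdyp".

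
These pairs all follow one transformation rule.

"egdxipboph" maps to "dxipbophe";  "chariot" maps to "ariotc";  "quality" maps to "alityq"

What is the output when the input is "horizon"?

In each case the input is transformed by: move the first character to the end, then delete the first character.
On "horizon": the first step gives "orizonh", and the second then gives "rizonh".

rizonh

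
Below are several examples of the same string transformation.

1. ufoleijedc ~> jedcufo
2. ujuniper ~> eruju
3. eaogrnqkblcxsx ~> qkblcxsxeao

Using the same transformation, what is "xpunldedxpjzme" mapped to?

edxpjzmexpu

In each case the input is transformed by: move the first 3 characters to the end (rotate left by 3), then delete the first 3 characters.
Applying both steps to "xpunldedxpjzme": "nldedxpjzmexpu", then "edxpjzmexpu".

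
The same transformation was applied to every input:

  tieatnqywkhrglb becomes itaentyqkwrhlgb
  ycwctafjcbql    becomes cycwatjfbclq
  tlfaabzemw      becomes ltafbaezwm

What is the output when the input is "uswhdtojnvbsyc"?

Rule — swap each adjacent pair of characters (1↔2, 3↔4, ...).
Doing the same to "uswhdtojnvbsyc": "suhwtdjovnsbcy".

suhwtdjovnsbcy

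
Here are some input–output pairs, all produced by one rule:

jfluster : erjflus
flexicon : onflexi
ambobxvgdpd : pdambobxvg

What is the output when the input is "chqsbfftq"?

The transformation: move the last 2 characters to the front (rotate right by 2), then delete the last character.
On "chqsbfftq": the first step gives "tqchqsbff", and the second then gives "tqchqsbf".

tqchqsbf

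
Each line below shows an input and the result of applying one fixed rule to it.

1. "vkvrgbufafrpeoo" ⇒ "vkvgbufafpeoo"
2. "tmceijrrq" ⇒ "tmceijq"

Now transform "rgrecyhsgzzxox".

The transformation: remove every "r".
"rgrecyhsgzzxox" → "gecyhsgzzxox".

gecyhsgzzxox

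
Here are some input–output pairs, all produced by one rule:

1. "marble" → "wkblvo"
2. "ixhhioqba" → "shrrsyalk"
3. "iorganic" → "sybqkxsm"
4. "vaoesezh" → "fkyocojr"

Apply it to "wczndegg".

gmjxnoqq

What's happening: shift every letter 10 places forward in the alphabet (wrapping around).
So "wczndegg" becomes "gmjxnoqq".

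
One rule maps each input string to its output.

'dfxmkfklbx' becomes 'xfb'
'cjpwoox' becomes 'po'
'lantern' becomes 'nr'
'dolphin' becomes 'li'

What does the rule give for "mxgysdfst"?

gdt

Each output is the input with this applied: keep one character in every 3, starting at position 3 (positions 3rd, 6th, 9th, ...).
"mxgysdfst" → "gdt".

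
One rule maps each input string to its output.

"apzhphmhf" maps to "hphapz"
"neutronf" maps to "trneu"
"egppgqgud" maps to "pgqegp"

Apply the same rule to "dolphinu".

The transformation: delete the last 3 characters, then move the first 3 characters to the end (rotate left by 3).
For "dolphinu", step one produces "dolph"; step two turns that into "phdol".

phdol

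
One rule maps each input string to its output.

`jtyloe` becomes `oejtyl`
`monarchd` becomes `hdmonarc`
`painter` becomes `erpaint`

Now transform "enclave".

veencla

The pattern: move the last 2 characters to the front (rotate right by 2).
For "enclave" the result is "veencla".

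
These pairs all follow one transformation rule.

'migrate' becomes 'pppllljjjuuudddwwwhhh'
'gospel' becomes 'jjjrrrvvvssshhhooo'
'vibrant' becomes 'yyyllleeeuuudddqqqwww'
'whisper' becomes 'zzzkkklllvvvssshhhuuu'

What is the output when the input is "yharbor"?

bbbkkkddduuueeerrruuu

The pattern: repeat every character 3 times, then shift every letter 3 places forward in the alphabet (wrapping around).
On "yharbor": the first step gives "yyyhhhaaarrrbbbooorrr", and the second then gives "bbbkkkddduuueeerrruuu".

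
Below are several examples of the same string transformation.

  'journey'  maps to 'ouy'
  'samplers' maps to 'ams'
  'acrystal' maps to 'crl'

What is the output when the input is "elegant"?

let

In each case the input is transformed by: swap each adjacent pair of characters (1↔2, 3↔4, ...), then keep one character in every 3, starting at position 1 (positions 1st, 4th, 7th, ...).
Applying both steps to "elegant": "legenat", then "let".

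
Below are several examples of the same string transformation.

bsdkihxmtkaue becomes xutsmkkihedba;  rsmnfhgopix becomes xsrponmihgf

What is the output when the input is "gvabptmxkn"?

xvtpnmkgba

Looking at the pairs, the operation is to sort the characters into reverse alphabetical order.
Doing the same to "gvabptmxkn": "xvtpnmkgba".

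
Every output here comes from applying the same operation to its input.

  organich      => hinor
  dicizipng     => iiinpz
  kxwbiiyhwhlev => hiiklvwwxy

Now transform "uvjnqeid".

Each output is the input with this applied: sort the characters into alphabetical order, then delete the first 3 characters.
For "uvjnqeid", step one produces "deijnquv"; step two turns that into "jnquv".

jnquv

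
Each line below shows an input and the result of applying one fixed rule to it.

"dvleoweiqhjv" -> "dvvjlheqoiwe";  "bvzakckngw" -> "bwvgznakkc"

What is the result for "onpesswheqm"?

Looking at the pairs, the operation is to take characters alternately from the front and the back (1st, last, 2nd, 2nd-last, ...).
For "onpesswheqm" the result is "omnqpeehsws".

omnqpeehsws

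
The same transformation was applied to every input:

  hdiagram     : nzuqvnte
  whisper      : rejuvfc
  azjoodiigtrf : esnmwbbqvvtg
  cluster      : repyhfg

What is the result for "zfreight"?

Looking at the pairs, the operation is to shift every letter 13 places forward in the alphabet (wrapping around) — i.e. ROT13, then move the last 2 characters to the front (rotate right by 2).
Starting from "zfreight": after the first operation, "mservtug"; after the second, "ugmservt".

ugmservt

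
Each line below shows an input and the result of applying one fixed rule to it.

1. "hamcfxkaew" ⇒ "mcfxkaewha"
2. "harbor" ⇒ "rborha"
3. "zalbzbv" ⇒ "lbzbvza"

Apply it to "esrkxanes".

The transformation: move the first 2 characters to the end (rotate left by 2).
So "esrkxanes" becomes "rkxaneses".

rkxaneses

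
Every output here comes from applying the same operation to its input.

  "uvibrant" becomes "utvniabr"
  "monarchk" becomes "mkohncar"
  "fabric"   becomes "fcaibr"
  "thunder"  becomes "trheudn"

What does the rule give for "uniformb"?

The transformation: take characters alternately from the front and the back (1st, last, 2nd, 2nd-last, ...).
Doing the same to "uniformb": "ubnmirfo".

ubnmirfo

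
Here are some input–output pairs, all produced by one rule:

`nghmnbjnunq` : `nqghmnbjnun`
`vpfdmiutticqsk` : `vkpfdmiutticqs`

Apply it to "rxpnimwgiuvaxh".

rhxpnimwgiuvax

Rule — swap the first and last characters, then move the last character to the front.
For "rxpnimwgiuvaxh", step one produces "hxpnimwgiuvaxr"; step two turns that into "rhxpnimwgiuvax".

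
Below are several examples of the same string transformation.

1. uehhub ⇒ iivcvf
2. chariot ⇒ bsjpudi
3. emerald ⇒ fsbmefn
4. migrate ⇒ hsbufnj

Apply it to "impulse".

qvmtfjn

Looking at the pairs, the operation is to shift every letter 1 place forward in the alphabet (wrapping around), then move the first 2 characters to the end (rotate left by 2).
"impulse" → "jnqvmtf" → "qvmtfjn".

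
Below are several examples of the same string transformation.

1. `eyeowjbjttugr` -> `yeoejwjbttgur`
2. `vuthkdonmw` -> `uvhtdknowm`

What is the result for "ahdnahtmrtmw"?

handhamttrwm

In each case the input is transformed by: swap each adjacent pair of characters (1↔2, 3↔4, ...).
Doing the same to "ahdnahtmrtmw": "handhamttrwm".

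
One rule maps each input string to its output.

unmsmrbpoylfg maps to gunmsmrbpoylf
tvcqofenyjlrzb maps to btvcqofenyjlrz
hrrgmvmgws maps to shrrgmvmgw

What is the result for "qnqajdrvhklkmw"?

What's happening: move the last character to the front.
For "qnqajdrvhklkmw" the result is "wqnqajdrvhklkm".

wqnqajdrvhklkm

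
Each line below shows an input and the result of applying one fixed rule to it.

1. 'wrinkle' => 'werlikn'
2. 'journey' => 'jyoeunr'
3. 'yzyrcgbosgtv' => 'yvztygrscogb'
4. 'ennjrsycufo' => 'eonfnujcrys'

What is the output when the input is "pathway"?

Looking at the pairs, the operation is to take characters alternately from the front and the back (1st, last, 2nd, 2nd-last, ...).
"pathway" → "pyaatwh".

pyaatwh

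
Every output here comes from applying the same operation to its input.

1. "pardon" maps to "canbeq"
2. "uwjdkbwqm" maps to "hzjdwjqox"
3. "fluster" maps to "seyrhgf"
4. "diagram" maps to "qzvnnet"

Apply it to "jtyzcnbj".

The transformation: take characters alternately from the front and the back (1st, last, 2nd, 2nd-last, ...), then shift every letter 13 places forward in the alphabet (wrapping around) — i.e. ROT13.
Working it through for "jtyzcnbj": intermediate "jjtbynzc", final "wwgolamp".
(Check on "fluster": → "frleuts" → "seyrhgf" ✓)

wwgolamp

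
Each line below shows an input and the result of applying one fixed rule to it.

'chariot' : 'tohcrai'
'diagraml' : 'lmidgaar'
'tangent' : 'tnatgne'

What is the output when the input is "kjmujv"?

vjjkum

The rule is to move the last 2 characters to the front (rotate right by 2), then swap each adjacent pair of characters (1↔2, 3↔4, ...).
Applying both steps to "kjmujv": "jvkjmu", then "vjjkum".
(Check on "diagraml": → "mldiagra" → "lmidgaar" ✓)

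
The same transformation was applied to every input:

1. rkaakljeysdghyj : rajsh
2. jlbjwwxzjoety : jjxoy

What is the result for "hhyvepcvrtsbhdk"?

hvcth

In each case the input is transformed by: keep one character in every 3, starting at position 1 (positions 1st, 4th, 7th, ...).
Doing the same to "hhyvepcvrtsbhdk": "hvcth".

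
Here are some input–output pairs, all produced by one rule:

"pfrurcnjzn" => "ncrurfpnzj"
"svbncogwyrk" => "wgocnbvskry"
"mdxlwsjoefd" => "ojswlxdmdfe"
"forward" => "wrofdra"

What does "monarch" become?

anomhcr

What's happening: move the last 3 characters to the front (rotate right by 3), then reverse the string.
Working it through for "monarch": intermediate "rchmona", final "anomhcr".
(Check on "svbncogwyrk": → "yrksvbncogw" → "wgocnbvskry" ✓)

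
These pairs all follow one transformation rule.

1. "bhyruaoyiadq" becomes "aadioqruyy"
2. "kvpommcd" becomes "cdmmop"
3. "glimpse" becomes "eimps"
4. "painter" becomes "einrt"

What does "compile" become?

Each output is the input with this applied: delete the first 2 characters, then sort the characters into alphabetical order.
For "compile", step one produces "mpile"; step two turns that into "eilmp".

eilmp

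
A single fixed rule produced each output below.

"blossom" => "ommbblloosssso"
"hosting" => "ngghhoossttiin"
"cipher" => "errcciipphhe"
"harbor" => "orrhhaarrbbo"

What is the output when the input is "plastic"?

iccppllaasstti

Rule — double every character, then move the last 3 characters to the front (rotate right by 3).
Applying both steps to "plastic": "ppllaassttiicc", then "iccppllaasstti".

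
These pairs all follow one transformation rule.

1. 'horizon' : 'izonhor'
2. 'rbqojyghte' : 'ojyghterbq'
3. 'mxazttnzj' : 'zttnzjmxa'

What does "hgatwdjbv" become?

Rule — move the first 3 characters to the end (rotate left by 3).
So "hgatwdjbv" becomes "twdjbvhga".

twdjbvhga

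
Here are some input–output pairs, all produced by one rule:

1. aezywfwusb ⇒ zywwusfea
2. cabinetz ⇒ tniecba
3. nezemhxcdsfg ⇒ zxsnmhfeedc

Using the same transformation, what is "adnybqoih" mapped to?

The pattern: delete the last character, then sort the characters into reverse alphabetical order.
Starting from "adnybqoih": after the first operation, "adnybqoi"; after the second, "yqonidba".

yqonidba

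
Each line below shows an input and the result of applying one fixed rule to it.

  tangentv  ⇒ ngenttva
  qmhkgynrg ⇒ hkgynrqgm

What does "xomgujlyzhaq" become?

In each case the input is transformed by: swap the first and last characters, then move the first 2 characters to the end (rotate left by 2).
"xomgujlyzhaq" → "mgujlyzhaxqo".

mgujlyzhaxqo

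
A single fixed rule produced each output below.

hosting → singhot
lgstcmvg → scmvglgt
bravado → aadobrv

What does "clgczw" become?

Rule — move the first 3 characters to the end (rotate left by 3), then swap the first and last characters.
"clgczw" → "gzwclc".

gzwclc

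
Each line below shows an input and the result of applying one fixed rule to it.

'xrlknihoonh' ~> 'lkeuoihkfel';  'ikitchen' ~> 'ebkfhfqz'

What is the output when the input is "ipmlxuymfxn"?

Rule — shift every letter 3 places backward in the alphabet (wrapping around), then move the last 3 characters to the front (rotate right by 3).
On "ipmlxuymfxn": the first step gives "fmjiurvjcuk", and the second then gives "cukfmjiurvj".

cukfmjiurvj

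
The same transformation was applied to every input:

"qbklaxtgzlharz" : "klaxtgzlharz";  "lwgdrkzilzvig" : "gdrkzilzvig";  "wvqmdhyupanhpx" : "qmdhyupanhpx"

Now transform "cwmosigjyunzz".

Looking at the pairs, the operation is to delete the first 2 characters.
So "cwmosigjyunzz" becomes "mosigjyunzz".

mosigjyunzz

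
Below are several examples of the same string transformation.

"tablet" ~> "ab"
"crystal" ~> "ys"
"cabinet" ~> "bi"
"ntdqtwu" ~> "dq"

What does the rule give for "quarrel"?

ar

In each case the input is transformed by: move the last 3 characters to the front (rotate right by 3), then keep only the last 2 characters.
For "quarrel", step one produces "relquar"; step two turns that into "ar".
(Check on "crystal": → "talcrys" → "ys" ✓)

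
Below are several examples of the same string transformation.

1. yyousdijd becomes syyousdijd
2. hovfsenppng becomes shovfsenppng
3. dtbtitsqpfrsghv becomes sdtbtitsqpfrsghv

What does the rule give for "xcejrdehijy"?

The rule is to prepend "s".
On "xcejrdehijy" that produces "sxcejrdehijy".

sxcejrdehijy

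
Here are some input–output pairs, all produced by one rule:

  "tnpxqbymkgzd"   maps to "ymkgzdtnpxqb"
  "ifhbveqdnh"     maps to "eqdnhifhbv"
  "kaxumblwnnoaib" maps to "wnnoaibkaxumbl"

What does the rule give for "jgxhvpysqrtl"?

ysqrtljgxhvp

Looking at the pairs, the operation is to swap the front and back halves of the string.
So "jgxhvpysqrtl" becomes "ysqrtljgxhvp".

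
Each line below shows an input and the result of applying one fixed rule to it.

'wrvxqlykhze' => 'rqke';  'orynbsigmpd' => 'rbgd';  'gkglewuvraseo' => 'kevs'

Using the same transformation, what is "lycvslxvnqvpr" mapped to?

ysvv

The transformation: keep one character in every 3, starting at position 2 (positions 2nd, 5th, 8th, ...).
On "lycvslxvnqvpr" that produces "ysvv".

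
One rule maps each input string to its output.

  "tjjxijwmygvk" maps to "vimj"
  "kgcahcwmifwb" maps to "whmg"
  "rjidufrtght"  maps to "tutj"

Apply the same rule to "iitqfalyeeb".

bfyi

What's happening: keep one character in every 3, starting at position 2 (positions 2nd, 5th, 8th, ...), then swap the first and last characters.
Starting from "iitqfalyeeb": after the first operation, "ifyb"; after the second, "bfyi".
(Check on "kgcahcwmifwb": → "ghmw" → "whmg" ✓)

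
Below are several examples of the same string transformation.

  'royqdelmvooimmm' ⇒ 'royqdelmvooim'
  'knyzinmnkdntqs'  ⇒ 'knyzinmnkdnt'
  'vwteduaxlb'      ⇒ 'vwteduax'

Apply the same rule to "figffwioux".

The transformation: delete the last 2 characters.
For "figffwioux" the result is "figffwio".

figffwio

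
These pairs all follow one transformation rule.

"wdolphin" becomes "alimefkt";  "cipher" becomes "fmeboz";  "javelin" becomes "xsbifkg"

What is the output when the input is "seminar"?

bjfkxop

The rule is to move the first character to the end, then shift every letter 3 places backward in the alphabet (wrapping around).
On "seminar": the first step gives "eminars", and the second then gives "bjfkxop".
(Check on "cipher": → "ipherc" → "fmeboz" ✓)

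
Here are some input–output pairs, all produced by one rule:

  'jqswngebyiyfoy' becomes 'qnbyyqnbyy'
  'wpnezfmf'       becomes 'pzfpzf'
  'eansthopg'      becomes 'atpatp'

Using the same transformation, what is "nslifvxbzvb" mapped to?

sfbbsfbb

The rule is to keep one character in every 3, starting at position 2 (positions 2nd, 5th, 8th, ...), then write the whole string twice.
Working it through for "nslifvxbzvb": intermediate "sfbb", final "sfbbsfbb".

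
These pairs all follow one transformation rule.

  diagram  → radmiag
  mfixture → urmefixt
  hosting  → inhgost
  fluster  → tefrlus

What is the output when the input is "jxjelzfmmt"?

In each case the input is transformed by: swap the first and last characters, then move the last 3 characters to the front (rotate right by 3).
On "jxjelzfmmt" that produces "mmjtxjelzf".
(Check on "hosting": → "gostinh" → "inhgost" ✓)

mmjtxjelzf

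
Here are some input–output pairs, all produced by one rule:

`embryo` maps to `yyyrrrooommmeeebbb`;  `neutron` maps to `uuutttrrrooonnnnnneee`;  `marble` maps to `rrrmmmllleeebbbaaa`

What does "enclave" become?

The rule is to sort the characters into reverse alphabetical order, then repeat every character 3 times.
Working it through for "enclave": intermediate "vnleeca", final "vvvnnnllleeeeeecccaaa".

vvvnnnllleeeeeecccaaa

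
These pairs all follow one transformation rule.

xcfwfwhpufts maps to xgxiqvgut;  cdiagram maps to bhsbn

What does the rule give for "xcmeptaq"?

fqubr

Each output is the input with this applied: delete the first 3 characters, then shift every letter 1 place forward in the alphabet (wrapping around).
So "xcmeptaq" becomes "fqubr".
(Check on "cdiagram": → "agram" → "bhsbn" ✓)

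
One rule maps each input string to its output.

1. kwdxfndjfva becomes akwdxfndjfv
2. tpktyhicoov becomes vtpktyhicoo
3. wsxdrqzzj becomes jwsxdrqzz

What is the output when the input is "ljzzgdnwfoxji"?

What's happening: move the last character to the front.
For "ljzzgdnwfoxji" the result is "iljzzgdnwfoxj".

iljzzgdnwfoxj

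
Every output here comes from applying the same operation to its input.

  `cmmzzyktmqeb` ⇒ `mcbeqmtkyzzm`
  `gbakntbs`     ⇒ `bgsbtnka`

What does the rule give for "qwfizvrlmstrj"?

Each output is the input with this applied: move the first 2 characters to the end (rotate left by 2), then reverse the string.
"qwfizvrlmstrj" → "fizvrlmstrjqw" → "wqjrtsmlrvzif".

wqjrtsmlrvzif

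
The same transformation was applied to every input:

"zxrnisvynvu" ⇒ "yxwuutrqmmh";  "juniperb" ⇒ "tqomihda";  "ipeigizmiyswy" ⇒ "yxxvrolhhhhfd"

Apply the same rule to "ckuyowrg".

xvtqnjfb

Looking at the pairs, the operation is to shift every letter 1 place backward in the alphabet (wrapping around), then sort the characters into reverse alphabetical order.
So "ckuyowrg" becomes "xvtqnjfb".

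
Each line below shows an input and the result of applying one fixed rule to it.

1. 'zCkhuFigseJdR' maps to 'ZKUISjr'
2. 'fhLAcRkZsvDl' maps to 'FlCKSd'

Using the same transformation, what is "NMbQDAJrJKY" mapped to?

nBdjjy

The pattern: flip the case of every letter, then keep every other character starting from the first (positions 1st, 3rd, 5th, ...).
Working it through for "NMbQDAJrJKY": intermediate "nmBqdajRjky", final "nBdjjy".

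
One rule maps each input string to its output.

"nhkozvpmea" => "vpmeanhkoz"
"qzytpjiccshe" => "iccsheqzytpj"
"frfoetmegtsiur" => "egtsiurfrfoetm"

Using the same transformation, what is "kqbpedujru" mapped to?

dujrukqbpe

The rule is to swap the front and back halves of the string.
For "kqbpedujru" the result is "dujrukqbpe".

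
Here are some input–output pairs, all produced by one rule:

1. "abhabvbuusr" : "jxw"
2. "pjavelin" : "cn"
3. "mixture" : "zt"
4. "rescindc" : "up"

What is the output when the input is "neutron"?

wq

Looking at the pairs, the operation is to shift every letter 2 places forward in the alphabet (wrapping around), then keep one character in every 3, starting at position 3 (positions 3rd, 6th, 9th, ...).
For "neutron", step one produces "pgwvtqp"; step two turns that into "wq".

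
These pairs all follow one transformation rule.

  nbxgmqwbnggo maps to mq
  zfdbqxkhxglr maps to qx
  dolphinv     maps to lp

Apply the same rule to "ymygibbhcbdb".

What's happening: swap the front and back halves of the string, then keep only the last 2 characters.
For "ymygibbhcbdb" the result is "ib".

ib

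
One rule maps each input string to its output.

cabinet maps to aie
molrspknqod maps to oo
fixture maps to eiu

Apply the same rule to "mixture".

Each output is the input with this applied: move the last character to the front, then keep only the vowels.
For "mixture" the result is "eiu".

eiu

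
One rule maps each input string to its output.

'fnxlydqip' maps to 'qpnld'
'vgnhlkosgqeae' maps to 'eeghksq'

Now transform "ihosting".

What's happening: move the last 3 characters to the front (rotate right by 3), then keep every other character starting from the first (positions 1st, 3rd, 5th, ...).
Starting from "ihosting": after the first operation, "ingihost"; after the second, "ighs".

ighs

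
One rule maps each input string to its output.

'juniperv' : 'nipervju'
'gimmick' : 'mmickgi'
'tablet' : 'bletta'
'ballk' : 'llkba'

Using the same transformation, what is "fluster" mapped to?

Looking at the pairs, the operation is to move the first 2 characters to the end (rotate left by 2).
Applying that to "fluster" gives "usterfl".

usterfl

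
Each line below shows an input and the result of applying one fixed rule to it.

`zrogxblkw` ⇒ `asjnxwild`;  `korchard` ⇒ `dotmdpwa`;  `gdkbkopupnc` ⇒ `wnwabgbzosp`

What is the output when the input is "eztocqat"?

The pattern: shift every letter 12 places forward in the alphabet (wrapping around), then move the first 2 characters to the end (rotate left by 2).
For "eztocqat", step one produces "qlfaocmf"; step two turns that into "faocmfql".
(Check on "zrogxblkw": → "ldasjnxwi" → "asjnxwild" ✓)

faocmfql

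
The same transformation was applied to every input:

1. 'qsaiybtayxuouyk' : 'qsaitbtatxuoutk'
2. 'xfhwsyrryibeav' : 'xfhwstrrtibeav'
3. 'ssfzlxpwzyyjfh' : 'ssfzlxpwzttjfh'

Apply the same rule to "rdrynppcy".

The pattern: replace every "y" with "t".
On "rdrynppcy" that produces "rdrtnppct".

rdrtnppct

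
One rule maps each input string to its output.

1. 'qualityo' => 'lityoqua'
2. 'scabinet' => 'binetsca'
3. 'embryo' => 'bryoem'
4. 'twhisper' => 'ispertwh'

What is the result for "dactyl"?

The transformation: move the last character to the front, then swap the front and back halves of the string.
Applying both steps to "dactyl": "ldacty", then "ctylda".

ctylda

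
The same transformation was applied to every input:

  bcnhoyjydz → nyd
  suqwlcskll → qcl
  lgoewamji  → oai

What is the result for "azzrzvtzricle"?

zvrl

Looking at the pairs, the operation is to keep one character in every 3, starting at position 3 (positions 3rd, 6th, 9th, ...).
Applying that to "azzrzvtzricle" gives "zvrl".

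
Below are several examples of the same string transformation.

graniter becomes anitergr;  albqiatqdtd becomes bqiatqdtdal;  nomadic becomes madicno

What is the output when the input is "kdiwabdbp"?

iwabdbpkd

The rule is to move the first 2 characters to the end (rotate left by 2).
"kdiwabdbp" → "iwabdbpkd".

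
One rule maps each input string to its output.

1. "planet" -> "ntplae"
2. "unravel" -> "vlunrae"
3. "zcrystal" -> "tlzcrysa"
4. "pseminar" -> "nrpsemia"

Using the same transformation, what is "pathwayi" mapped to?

The pattern: move the last 2 characters to the front (rotate right by 2), then swap the first and last characters.
Applying both steps to "pathwayi": "yipathwa", then "aipathwy".
(Check on "planet": → "etplan" → "ntplae" ✓)

aipathwy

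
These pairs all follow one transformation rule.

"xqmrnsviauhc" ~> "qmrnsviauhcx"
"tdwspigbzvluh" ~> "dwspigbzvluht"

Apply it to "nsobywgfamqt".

In each case the input is transformed by: move the first character to the end.
"nsobywgfamqt" → "sobywgfamqtn".

sobywgfamqtn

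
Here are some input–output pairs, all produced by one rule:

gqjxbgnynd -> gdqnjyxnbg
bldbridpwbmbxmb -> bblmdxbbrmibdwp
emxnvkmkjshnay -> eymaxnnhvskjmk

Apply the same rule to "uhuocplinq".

Each output is the input with this applied: take characters alternately from the front and the back (1st, last, 2nd, 2nd-last, ...).
Doing the same to "uhuocplinq": "uqhnuiolcp".

uqhnuiolcp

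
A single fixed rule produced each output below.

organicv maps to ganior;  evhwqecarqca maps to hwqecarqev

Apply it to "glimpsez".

impsgl

What's happening: delete the last 2 characters, then move the first 2 characters to the end (rotate left by 2).
Doing the same to "glimpsez": "impsgl".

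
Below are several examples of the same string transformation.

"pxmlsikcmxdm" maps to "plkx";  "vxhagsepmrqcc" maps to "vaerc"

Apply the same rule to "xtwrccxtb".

xrx

Rule — keep one character in every 3, starting at position 1 (positions 1st, 4th, 7th, ...).
Doing the same to "xtwrccxtb": "xrx".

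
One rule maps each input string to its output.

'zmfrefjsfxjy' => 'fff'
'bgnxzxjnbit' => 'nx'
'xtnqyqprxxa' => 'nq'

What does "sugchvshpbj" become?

gv

The rule is to delete the last 3 characters, then keep one character in every 3, starting at position 3 (positions 3rd, 6th, 9th, ...).
"sugchvshpbj" → "sugchvsh" → "gv".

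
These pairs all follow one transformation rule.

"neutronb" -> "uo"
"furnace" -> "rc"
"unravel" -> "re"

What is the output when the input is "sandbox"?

no

The pattern: keep one character in every 3, starting at position 3 (positions 3rd, 6th, 9th, ...).
On "sandbox" that produces "no".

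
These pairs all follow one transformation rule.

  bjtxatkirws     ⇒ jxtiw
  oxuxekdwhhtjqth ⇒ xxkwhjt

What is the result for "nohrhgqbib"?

Each output is the input with this applied: keep every other character starting from the second (positions 2nd, 4th, 6th, ...).
For "nohrhgqbib" the result is "orgbb".

orgbb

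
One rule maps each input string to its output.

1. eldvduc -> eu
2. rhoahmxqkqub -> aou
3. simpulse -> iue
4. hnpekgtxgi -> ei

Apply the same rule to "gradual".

The transformation: swap each adjacent pair of characters (1↔2, 3↔4, ...), then keep only the vowels.
Working it through for "gradual": intermediate "rgdaaul", final "aau".

aau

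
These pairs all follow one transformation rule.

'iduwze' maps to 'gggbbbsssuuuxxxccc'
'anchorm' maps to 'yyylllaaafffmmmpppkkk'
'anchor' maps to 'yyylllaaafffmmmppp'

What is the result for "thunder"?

rrrfffssslllbbbcccppp

In each case the input is transformed by: shift every letter 2 places backward in the alphabet (wrapping around), then repeat every character 3 times.
Applying both steps to "thunder": "rfslbcp", then "rrrfffssslllbbbcccppp".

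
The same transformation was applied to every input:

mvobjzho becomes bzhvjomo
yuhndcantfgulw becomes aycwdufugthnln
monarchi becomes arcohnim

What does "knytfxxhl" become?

fyhxkxltn

The transformation: sort the characters into alphabetical order, then take characters alternately from the front and the back (1st, last, 2nd, 2nd-last, ...).
On "knytfxxhl" that produces "fyhxkxltn".
(Check on "monarchi": → "achimnor" → "arcohnim" ✓)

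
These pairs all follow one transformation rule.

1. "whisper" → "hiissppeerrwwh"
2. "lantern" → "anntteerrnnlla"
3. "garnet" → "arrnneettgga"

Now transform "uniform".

niiffoorrmmuun

The transformation: double every character, then move the first 3 characters to the end (rotate left by 3).
Starting from "uniform": after the first operation, "uunniiffoorrmm"; after the second, "niiffoorrmmuun".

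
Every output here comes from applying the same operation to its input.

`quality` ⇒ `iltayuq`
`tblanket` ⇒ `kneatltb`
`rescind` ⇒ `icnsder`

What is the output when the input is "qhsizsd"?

Each output is the input with this applied: move the last 3 characters to the front (rotate right by 3), then take characters alternately from the front and the back (1st, last, 2nd, 2nd-last, ...).
"qhsizsd" → "zsdqhsi" → "zissdhq".

zissdhq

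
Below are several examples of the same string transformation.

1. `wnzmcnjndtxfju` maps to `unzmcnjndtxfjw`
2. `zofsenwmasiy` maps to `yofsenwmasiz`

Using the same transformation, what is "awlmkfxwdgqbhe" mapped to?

In each case the input is transformed by: swap the first and last characters.
For "awlmkfxwdgqbhe" the result is "ewlmkfxwdgqbha".

ewlmkfxwdgqbha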